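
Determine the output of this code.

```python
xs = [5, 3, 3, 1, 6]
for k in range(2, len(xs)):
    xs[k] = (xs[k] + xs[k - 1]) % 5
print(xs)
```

k=2: xs[2] = (3+3)%5 = 1 → [5, 3, 1, 1, 6]
k=3: xs[3] = (1+1)%5 = 2 → [5, 3, 1, 2, 6]
k=4: xs[4] = (6+2)%5 = 3 → [5, 3, 1, 2, 3]

[5, 3, 1, 2, 3]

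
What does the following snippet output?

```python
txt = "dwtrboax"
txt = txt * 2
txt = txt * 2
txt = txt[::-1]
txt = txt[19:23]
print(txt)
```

brtw

repeat ×2 → 'dwtrboaxdwtrboax'
repeat ×2 → 'dwtrboaxdwtrboaxdwtrboaxdwtrboax'
reverse → 'xaobrtwdxaobrtwdxaobrtwdxaobrtwd'
slice [19:23] → 'brtw'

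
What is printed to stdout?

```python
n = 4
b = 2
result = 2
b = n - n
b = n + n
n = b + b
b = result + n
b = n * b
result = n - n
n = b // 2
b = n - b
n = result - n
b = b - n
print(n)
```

-144

b = 4-4 = 0
b = 4+4 = 8
n = 8+8 = 16
b = 2+16 = 18
b = 16*18 = 288
result = 16-16 = 0
n = 288//2 = 144
b = 144-288 = -144
n = 0-144 = -144
b = (-144)-(-144) = 0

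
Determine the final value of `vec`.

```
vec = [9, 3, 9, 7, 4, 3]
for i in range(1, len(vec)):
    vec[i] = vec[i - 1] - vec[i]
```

i=1: vec[1] = 9-3 = 6 → [9, 6, 9, 7, 4, 3]
i=2: vec[2] = 6-9 = -3 → [9, 6, -3, 7, 4, 3]
i=3: vec[3] = (-3)-7 = -10 → [9, 6, -3, -10, 4, 3]
i=4: vec[4] = (-10)-4 = -14 → [9, 6, -3, -10, -14, 3]
i=5: vec[5] = (-14)-3 = -17 → [9, 6, -3, -10, -14, -17]

[9, 6, -3, -10, -14, -17]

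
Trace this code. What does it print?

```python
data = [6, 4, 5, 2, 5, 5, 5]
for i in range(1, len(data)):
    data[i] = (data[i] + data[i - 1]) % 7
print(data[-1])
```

i=1: data[1] = (4+6)%7 = 3 → [6, 3, 5, 2, 5, 5, 5]
i=2: data[2] = (5+3)%7 = 1 → [6, 3, 1, 2, 5, 5, 5]
i=3: data[3] = (2+1)%7 = 3 → [6, 3, 1, 3, 5, 5, 5]
i=4: data[4] = (5+3)%7 = 1 → [6, 3, 1, 3, 1, 5, 5]
i=5: data[5] = (5+1)%7 = 6 → [6, 3, 1, 3, 1, 6, 5]
i=6: data[6] = (5+6)%7 = 4 → [6, 3, 1, 3, 1, 6, 4]

4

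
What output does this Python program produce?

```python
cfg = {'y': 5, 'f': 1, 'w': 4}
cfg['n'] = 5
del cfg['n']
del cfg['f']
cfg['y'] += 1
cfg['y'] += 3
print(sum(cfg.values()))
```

13

cfg['n'] = 5 → {'y': 5, 'f': 1, 'w': 4, 'n': 5}
del 'n' → {'y': 5, 'f': 1, 'w': 4}
del 'f' → {'y': 5, 'w': 4}
cfg['y'] = 5+1 = 6 → {'y': 6, 'w': 4}
cfg['y'] = 6+3 = 9 → {'y': 9, 'w': 4}
sum of values = 13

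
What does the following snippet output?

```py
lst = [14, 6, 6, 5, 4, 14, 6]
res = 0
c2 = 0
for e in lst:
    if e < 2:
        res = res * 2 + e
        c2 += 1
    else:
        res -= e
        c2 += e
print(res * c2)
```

-3025

e=14: not <2, res = 0-14 = -14; c2=14
e=6: not <2, res = (-14)-6 = -20; c2=20
e=6: not <2, res = (-20)-6 = -26; c2=26
e=5: not <2, res = (-26)-5 = -31; c2=31
e=4: not <2, res = (-31)-4 = -35; c2=35
e=14: not <2, res = (-35)-14 = -49; c2=49
e=6: not <2, res = (-49)-6 = -55; c2=55
res*c2 = (-55)*55 = -3025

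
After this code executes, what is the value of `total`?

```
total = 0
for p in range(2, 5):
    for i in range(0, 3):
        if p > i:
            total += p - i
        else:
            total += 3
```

21

p=2,i=0: 2>0, total = 0+2 = 2
p=2,i=1: 2>1, total = 2+1 = 3
p=2,i=2: not 2>2, total = 3+3 = 6
p=3,i=0: 3>0, total = 6+3 = 9
p=3,i=1: 3>1, total = 9+2 = 11
p=3,i=2: 3>2, total = 11+1 = 12
p=4,i=0: 4>0, total = 12+4 = 16
p=4,i=1: 4>1, total = 16+3 = 19
p=4,i=2: 4>2, total = 19+2 = 21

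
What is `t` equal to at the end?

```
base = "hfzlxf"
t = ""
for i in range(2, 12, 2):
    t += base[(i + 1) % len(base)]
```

'lfflf'

i=2: add base[3]='l' → 'l'
i=4: add base[5]='f' → 'lf'
i=6: add base[1]='f' → 'lff'
i=8: add base[3]='l' → 'lffl'
i=10: add base[5]='f' → 'lfflf'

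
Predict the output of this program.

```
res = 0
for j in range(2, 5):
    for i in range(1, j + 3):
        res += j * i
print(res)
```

j=2,i=1: res = 0+2 = 2
j=2,i=2: res = 2+4 = 6
j=2,i=3: res = 6+6 = 12
j=2,i=4: res = 12+8 = 20
j=3,i=1: res = 20+3 = 23
j=3,i=2: res = 23+6 = 29
j=3,i=3: res = 29+9 = 38
j=3,i=4: res = 38+12 = 50
j=3,i=5: res = 50+15 = 65
j=4,i=1: res = 65+4 = 69
j=4,i=2: res = 69+8 = 77
j=4,i=3: res = 77+12 = 89
j=4,i=4: res = 89+16 = 105
j=4,i=5: res = 105+20 = 125
j=4,i=6: res = 125+24 = 149

149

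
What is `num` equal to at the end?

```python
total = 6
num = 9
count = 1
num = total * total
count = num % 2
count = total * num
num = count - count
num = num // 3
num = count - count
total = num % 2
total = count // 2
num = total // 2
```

54

num = 6*6 = 36
count = 36%2 = 0
count = 6*36 = 216
num = 216-216 = 0
num = 0//3 = 0
num = 216-216 = 0
total = 0%2 = 0
total = 216//2 = 108
num = 108//2 = 54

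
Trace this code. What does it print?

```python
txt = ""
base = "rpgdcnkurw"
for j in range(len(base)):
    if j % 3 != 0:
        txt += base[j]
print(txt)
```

pgcnur

j=0: skip
j=1: add 'p' → 'p'
j=2: add 'g' → 'pg'
j=3: skip
j=4: add 'c' → 'pgc'
j=5: add 'n' → 'pgcn'
j=6: skip
j=7: add 'u' → 'pgcnu'
j=8: add 'r' → 'pgcnur'
j=9: skip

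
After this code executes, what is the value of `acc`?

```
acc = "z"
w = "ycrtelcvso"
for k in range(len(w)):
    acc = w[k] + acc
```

'osvcletrcyz'

k=0: prepend 'y' → 'yz'
k=1: prepend 'c' → 'cyz'
k=2: prepend 'r' → 'rcyz'
k=3: prepend 't' → 'trcyz'
k=4: prepend 'e' → 'etrcyz'
k=5: prepend 'l' → 'letrcyz'
k=6: prepend 'c' → 'cletrcyz'
k=7: prepend 'v' → 'vcletrcyz'
k=8: prepend 's' → 'svcletrcyz'
k=9: prepend 'o' → 'osvcletrcyz'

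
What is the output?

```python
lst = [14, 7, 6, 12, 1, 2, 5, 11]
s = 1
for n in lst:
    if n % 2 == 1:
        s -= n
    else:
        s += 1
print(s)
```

n=14: not odd, s = 1+1 = 2
n=7: odd, s = 2-7 = -5
n=6: not odd, s = (-5)+1 = -4
n=12: not odd, s = (-4)+1 = -3
n=1: odd, s = (-3)-1 = -4
n=2: not odd, s = (-4)+1 = -3
n=5: odd, s = (-3)-5 = -8
n=11: odd, s = (-8)-11 = -19

-19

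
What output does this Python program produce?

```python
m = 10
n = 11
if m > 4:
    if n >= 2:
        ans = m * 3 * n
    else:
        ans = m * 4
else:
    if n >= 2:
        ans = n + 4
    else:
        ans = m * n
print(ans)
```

m=10, n=11
m > 4 is True; n >= 2 is True
→ ans = m * 3 * n = 330

330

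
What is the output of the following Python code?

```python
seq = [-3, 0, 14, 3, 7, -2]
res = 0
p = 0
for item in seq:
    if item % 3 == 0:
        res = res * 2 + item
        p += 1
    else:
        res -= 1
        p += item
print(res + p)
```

item=-3: %3==0, res = 0*2+(-3) = -3; p=1
item=0: %3==0, res = (-3)*2+0 = -6; p=2
item=14: not %3==0, res = (-6)-1 = -7; p=16
item=3: %3==0, res = (-7)*2+3 = -11; p=17
item=7: not %3==0, res = (-11)-1 = -12; p=24
item=-2: not %3==0, res = (-12)-1 = -13; p=22
res+p = (-13)+22 = 9

9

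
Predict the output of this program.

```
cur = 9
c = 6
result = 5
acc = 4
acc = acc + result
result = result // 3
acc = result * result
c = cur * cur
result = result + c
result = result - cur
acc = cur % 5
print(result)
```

acc = 4+5 = 9
result = 5//3 = 1
acc = 1*1 = 1
c = 9*9 = 81
result = 1+81 = 82
result = 82-9 = 73
acc = 9%5 = 4

73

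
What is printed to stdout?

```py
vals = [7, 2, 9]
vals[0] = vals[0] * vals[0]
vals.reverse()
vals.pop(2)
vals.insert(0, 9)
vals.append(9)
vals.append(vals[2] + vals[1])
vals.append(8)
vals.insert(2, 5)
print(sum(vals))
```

vals[0] = vals[0]*vals[0] = 7*7 = 49 → [49, 2, 9]
reverse → [9, 2, 49]
pop(2) removes 49 → [9, 2]
insert 9 at 0 → [9, 9, 2]
append 9 → [9, 9, 2, 9]
append vals[2]+vals[1] = 2+9 = 11 → [9, 9, 2, 9, 11]
append 8 → [9, 9, 2, 9, 11, 8]
insert 5 at 2 → [9, 9, 5, 2, 9, 11, 8]
sum = 53

53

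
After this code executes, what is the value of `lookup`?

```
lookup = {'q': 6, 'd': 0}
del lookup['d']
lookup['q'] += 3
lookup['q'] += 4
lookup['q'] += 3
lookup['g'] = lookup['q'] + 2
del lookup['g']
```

del 'd' → {'q': 6}
lookup['q'] = 6+3 = 9 → {'q': 9}
lookup['q'] = 9+4 = 13 → {'q': 13}
lookup['q'] = 13+3 = 16 → {'q': 16}
lookup['g'] = lookup['q']+2 = 18 → {'q': 16, 'g': 18}
del 'g' → {'q': 16}

{'q': 16}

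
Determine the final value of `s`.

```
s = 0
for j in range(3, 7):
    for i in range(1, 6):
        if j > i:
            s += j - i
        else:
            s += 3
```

52

j=3,i=1: 3>1, s = 0+2 = 2
j=3,i=2: 3>2, s = 2+1 = 3
j=3,i=3: not 3>3, s = 3+3 = 6
j=3,i=4: not 3>4, s = 6+3 = 9
j=3,i=5: not 3>5, s = 9+3 = 12
j=4,i=1: 4>1, s = 12+3 = 15
j=4,i=2: 4>2, s = 15+2 = 17
j=4,i=3: 4>3, s = 17+1 = 18
j=4,i=4: not 4>4, s = 18+3 = 21
j=4,i=5: not 4>5, s = 21+3 = 24
j=5,i=1: 5>1, s = 24+4 = 28
j=5,i=2: 5>2, s = 28+3 = 31
j=5,i=3: 5>3, s = 31+2 = 33
j=5,i=4: 5>4, s = 33+1 = 34
j=5,i=5: not 5>5, s = 34+3 = 37
j=6,i=1: 6>1, s = 37+5 = 42
j=6,i=2: 6>2, s = 42+4 = 46
j=6,i=3: 6>3, s = 46+3 = 49
j=6,i=4: 6>4, s = 49+2 = 51
j=6,i=5: 6>5, s = 51+1 = 52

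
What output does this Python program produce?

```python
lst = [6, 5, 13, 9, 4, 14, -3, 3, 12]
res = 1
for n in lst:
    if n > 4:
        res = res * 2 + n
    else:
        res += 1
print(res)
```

524

n=6: >4, res = 1*2+6 = 8
n=5: >4, res = 8*2+5 = 21
n=13: >4, res = 21*2+13 = 55
n=9: >4, res = 55*2+9 = 119
n=4: not >4, res = 119+1 = 120
n=14: >4, res = 120*2+14 = 254
n=-3: not >4, res = 254+1 = 255
n=3: not >4, res = 255+1 = 256
n=12: >4, res = 256*2+12 = 524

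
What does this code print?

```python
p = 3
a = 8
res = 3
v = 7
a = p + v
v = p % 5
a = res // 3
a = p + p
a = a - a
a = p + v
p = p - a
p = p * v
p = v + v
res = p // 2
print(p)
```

6

a = 3+7 = 10
v = 3%5 = 3
a = 3//3 = 1
a = 3+3 = 6
a = 6-6 = 0
a = 3+3 = 6
p = 3-6 = -3
p = (-3)*3 = -9
p = 3+3 = 6
res = 6//2 = 3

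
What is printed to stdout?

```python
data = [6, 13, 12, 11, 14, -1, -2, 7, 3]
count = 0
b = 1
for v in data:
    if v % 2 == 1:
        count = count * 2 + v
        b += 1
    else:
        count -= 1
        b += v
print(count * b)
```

v=6: not odd, count = 0-1 = -1; b=7
v=13: odd, count = (-1)*2+13 = 11; b=8
v=12: not odd, count = 11-1 = 10; b=20
v=11: odd, count = 10*2+11 = 31; b=21
v=14: not odd, count = 31-1 = 30; b=35
v=-1: odd, count = 30*2+(-1) = 59; b=36
v=-2: not odd, count = 59-1 = 58; b=34
v=7: odd, count = 58*2+7 = 123; b=35
v=3: odd, count = 123*2+3 = 249; b=36
count*b = 249*36 = 8964

8964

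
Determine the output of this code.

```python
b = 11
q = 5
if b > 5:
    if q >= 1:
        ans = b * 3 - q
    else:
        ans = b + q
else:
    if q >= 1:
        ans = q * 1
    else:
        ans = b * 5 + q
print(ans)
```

b=11, q=5
b > 5 is True; q >= 1 is True
→ ans = b * 3 - q = 28

28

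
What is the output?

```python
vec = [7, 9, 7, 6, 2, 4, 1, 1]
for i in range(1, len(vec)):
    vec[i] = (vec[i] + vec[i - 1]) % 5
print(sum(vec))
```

19

i=1: vec[1] = (9+7)%5 = 1 → [7, 1, 7, 6, 2, 4, 1, 1]
i=2: vec[2] = (7+1)%5 = 3 → [7, 1, 3, 6, 2, 4, 1, 1]
i=3: vec[3] = (6+3)%5 = 4 → [7, 1, 3, 4, 2, 4, 1, 1]
i=4: vec[4] = (2+4)%5 = 1 → [7, 1, 3, 4, 1, 4, 1, 1]
i=5: vec[5] = (4+1)%5 = 0 → [7, 1, 3, 4, 1, 0, 1, 1]
i=6: vec[6] = (1+0)%5 = 1 → [7, 1, 3, 4, 1, 0, 1, 1]
i=7: vec[7] = (1+1)%5 = 2 → [7, 1, 3, 4, 1, 0, 1, 2]
sum = 19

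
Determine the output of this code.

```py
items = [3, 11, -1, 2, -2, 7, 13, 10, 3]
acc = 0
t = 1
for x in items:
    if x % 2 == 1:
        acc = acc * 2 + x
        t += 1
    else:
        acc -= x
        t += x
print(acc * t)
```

x=3: odd, acc = 0*2+3 = 3; t=2
x=11: odd, acc = 3*2+11 = 17; t=3
x=-1: odd, acc = 17*2+(-1) = 33; t=4
x=2: not odd, acc = 33-2 = 31; t=6
x=-2: not odd, acc = 31-(-2) = 33; t=4
x=7: odd, acc = 33*2+7 = 73; t=5
x=13: odd, acc = 73*2+13 = 159; t=6
x=10: not odd, acc = 159-10 = 149; t=16
x=3: odd, acc = 149*2+3 = 301; t=17
acc*t = 301*17 = 5117

5117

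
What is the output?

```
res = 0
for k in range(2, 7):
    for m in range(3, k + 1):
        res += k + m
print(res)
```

k=3,m=3: res = 0+6 = 6
k=4,m=3: res = 6+7 = 13
k=4,m=4: res = 13+8 = 21
k=5,m=3: res = 21+8 = 29
k=5,m=4: res = 29+9 = 38
k=5,m=5: res = 38+10 = 48
k=6,m=3: res = 48+9 = 57
k=6,m=4: res = 57+10 = 67
k=6,m=5: res = 67+11 = 78
k=6,m=6: res = 78+12 = 90

90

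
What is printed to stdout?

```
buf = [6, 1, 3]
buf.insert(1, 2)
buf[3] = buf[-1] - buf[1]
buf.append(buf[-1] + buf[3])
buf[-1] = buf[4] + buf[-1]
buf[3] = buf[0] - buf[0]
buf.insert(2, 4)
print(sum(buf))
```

17

insert 2 at 1 → [6, 2, 1, 3]
buf[3] = buf[-1]-buf[1] = 3-2 = 1 → [6, 2, 1, 1]
append buf[-1]+buf[3] = 1+1 = 2 → [6, 2, 1, 1, 2]
buf[-1] = buf[4]+buf[-1] = 2+2 = 4 → [6, 2, 1, 1, 4]
buf[3] = buf[0]-buf[0] = 6-6 = 0 → [6, 2, 1, 0, 4]
insert 4 at 2 → [6, 2, 4, 1, 0, 4]
sum = 17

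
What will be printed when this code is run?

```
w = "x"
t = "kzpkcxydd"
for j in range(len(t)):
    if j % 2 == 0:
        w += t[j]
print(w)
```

xkpcyd

j=0: add 'k' → 'xk'
j=1: skip
j=2: add 'p' → 'xkp'
j=3: skip
j=4: add 'c' → 'xkpc'
j=5: skip
j=6: add 'y' → 'xkpcy'
j=7: skip
j=8: add 'd' → 'xkpcyd'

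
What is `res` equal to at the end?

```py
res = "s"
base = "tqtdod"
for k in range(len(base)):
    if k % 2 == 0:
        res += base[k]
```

k=0: add 't' → 'st'
k=1: skip
k=2: add 't' → 'stt'
k=3: skip
k=4: add 'o' → 'stto'
k=5: skip

'stto'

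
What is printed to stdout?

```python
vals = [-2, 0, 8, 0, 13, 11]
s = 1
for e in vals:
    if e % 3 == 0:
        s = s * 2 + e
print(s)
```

e=-2: not %3==0
e=0: %3==0, s = 1*2+0 = 2
e=8: not %3==0
e=0: %3==0, s = 2*2+0 = 4
e=13: not %3==0
e=11: not %3==0

4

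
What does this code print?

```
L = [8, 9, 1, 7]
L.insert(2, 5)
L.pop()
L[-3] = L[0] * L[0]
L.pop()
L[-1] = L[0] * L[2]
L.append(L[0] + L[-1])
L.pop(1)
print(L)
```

insert 5 at 2 → [8, 9, 5, 1, 7]
pop() removes 7 → [8, 9, 5, 1]
L[-3] = L[0]*L[0] = 8*8 = 64 → [8, 64, 5, 1]
pop() removes 1 → [8, 64, 5]
L[-1] = L[0]*L[2] = 8*5 = 40 → [8, 64, 40]
append L[0]+L[-1] = 8+40 = 48 → [8, 64, 40, 48]
pop(1) removes 64 → [8, 40, 48]

[8, 40, 48]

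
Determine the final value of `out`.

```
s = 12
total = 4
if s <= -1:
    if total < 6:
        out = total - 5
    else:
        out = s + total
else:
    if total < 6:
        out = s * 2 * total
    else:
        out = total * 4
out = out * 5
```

s=12, total=4
s <= -1 is False; total < 6 is True
→ out = s * 2 * total = 96
out = 96*5 = 480

480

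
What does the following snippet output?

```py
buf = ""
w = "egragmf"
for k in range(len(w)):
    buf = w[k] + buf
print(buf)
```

k=0: prepend 'e' → 'e'
k=1: prepend 'g' → 'ge'
k=2: prepend 'r' → 'rge'
k=3: prepend 'a' → 'arge'
k=4: prepend 'g' → 'garge'
k=5: prepend 'm' → 'mgarge'
k=6: prepend 'f' → 'fmgarge'

fmgarge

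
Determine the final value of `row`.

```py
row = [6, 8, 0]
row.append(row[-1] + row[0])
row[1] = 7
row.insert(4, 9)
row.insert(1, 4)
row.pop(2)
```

[6, 4, 0, 6, 9]

append row[-1]+row[0] = 0+6 = 6 → [6, 8, 0, 6]
row[1] = 7 → [6, 7, 0, 6]
insert 9 at 4 → [6, 7, 0, 6, 9]
insert 4 at 1 → [6, 4, 7, 0, 6, 9]
pop(2) removes 7 → [6, 4, 0, 6, 9]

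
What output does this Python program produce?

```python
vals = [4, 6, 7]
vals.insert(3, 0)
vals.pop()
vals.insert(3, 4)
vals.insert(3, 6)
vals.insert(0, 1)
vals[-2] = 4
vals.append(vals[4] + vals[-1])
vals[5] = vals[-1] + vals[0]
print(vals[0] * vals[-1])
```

insert 0 at 3 → [4, 6, 7, 0]
pop() removes 0 → [4, 6, 7]
insert 4 at 3 → [4, 6, 7, 4]
insert 6 at 3 → [4, 6, 7, 6, 4]
insert 1 at 0 → [1, 4, 6, 7, 6, 4]
vals[-2] = 4 → [1, 4, 6, 7, 4, 4]
append vals[4]+vals[-1] = 4+4 = 8 → [1, 4, 6, 7, 4, 4, 8]
vals[5] = vals[-1]+vals[0] = 8+1 = 9 → [1, 4, 6, 7, 4, 9, 8]
vals[0]*vals[-1] = 1*8 = 8

8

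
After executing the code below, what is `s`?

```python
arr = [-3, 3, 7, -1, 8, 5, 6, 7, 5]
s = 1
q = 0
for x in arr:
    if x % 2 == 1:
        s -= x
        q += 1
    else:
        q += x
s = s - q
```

-43

x=-3: odd, s = 1-(-3) = 4; q=1
x=3: odd, s = 4-3 = 1; q=2
x=7: odd, s = 1-7 = -6; q=3
x=-1: odd, s = (-6)-(-1) = -5; q=4
x=8: not odd; q=12
x=5: odd, s = (-5)-5 = -10; q=13
x=6: not odd; q=19
x=7: odd, s = (-10)-7 = -17; q=20
x=5: odd, s = (-17)-5 = -22; q=21
s-q = (-22)-21 = -43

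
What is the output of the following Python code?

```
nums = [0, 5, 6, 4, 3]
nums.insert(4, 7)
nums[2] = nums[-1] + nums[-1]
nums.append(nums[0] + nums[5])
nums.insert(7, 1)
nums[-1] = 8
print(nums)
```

insert 7 at 4 → [0, 5, 6, 4, 7, 3]
nums[2] = nums[-1]+nums[-1] = 3+3 = 6 → [0, 5, 6, 4, 7, 3]
append nums[0]+nums[5] = 0+3 = 3 → [0, 5, 6, 4, 7, 3, 3]
insert 1 at 7 → [0, 5, 6, 4, 7, 3, 3, 1]
nums[-1] = 8 → [0, 5, 6, 4, 7, 3, 3, 8]

[0, 5, 6, 4, 7, 3, 3, 8]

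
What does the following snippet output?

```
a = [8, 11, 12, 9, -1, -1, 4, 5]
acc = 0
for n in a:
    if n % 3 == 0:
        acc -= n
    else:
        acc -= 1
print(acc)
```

-27

n=8: not %3==0, acc = 0-1 = -1
n=11: not %3==0, acc = (-1)-1 = -2
n=12: %3==0, acc = (-2)-12 = -14
n=9: %3==0, acc = (-14)-9 = -23
n=-1: not %3==0, acc = (-23)-1 = -24
n=-1: not %3==0, acc = (-24)-1 = -25
n=4: not %3==0, acc = (-25)-1 = -26
n=5: not %3==0, acc = (-26)-1 = -27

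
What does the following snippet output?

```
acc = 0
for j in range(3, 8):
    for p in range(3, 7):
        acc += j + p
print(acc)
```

190

j=3,p=3: acc = 0+6 = 6
j=3,p=4: acc = 6+7 = 13
j=3,p=5: acc = 13+8 = 21
j=3,p=6: acc = 21+9 = 30
j=4,p=3: acc = 30+7 = 37
j=4,p=4: acc = 37+8 = 45
j=4,p=5: acc = 45+9 = 54
j=4,p=6: acc = 54+10 = 64
j=5,p=3: acc = 64+8 = 72
j=5,p=4: acc = 72+9 = 81
j=5,p=5: acc = 81+10 = 91
j=5,p=6: acc = 91+11 = 102
j=6,p=3: acc = 102+9 = 111
j=6,p=4: acc = 111+10 = 121
j=6,p=5: acc = 121+11 = 132
j=6,p=6: acc = 132+12 = 144
j=7,p=3: acc = 144+10 = 154
j=7,p=4: acc = 154+11 = 165
j=7,p=5: acc = 165+12 = 177
j=7,p=6: acc = 177+13 = 190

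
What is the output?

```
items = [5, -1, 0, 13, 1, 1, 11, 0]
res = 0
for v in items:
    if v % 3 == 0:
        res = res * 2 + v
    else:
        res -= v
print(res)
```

v=5: not %3==0, res = 0-5 = -5
v=-1: not %3==0, res = (-5)-(-1) = -4
v=0: %3==0, res = (-4)*2+0 = -8
v=13: not %3==0, res = (-8)-13 = -21
v=1: not %3==0, res = (-21)-1 = -22
v=1: not %3==0, res = (-22)-1 = -23
v=11: not %3==0, res = (-23)-11 = -34
v=0: %3==0, res = (-34)*2+0 = -68

-68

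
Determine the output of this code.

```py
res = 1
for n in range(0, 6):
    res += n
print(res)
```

16

n=0: res = 1+0 = 1
n=1: res = 1+1 = 2
n=2: res = 2+2 = 4
n=3: res = 4+3 = 7
n=4: res = 7+4 = 11
n=5: res = 11+5 = 16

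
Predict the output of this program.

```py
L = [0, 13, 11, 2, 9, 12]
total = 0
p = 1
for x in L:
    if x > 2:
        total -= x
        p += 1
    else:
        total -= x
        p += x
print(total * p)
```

x=0: not >2, total = 0-0 = 0; p=1
x=13: >2, total = 0-13 = -13; p=2
x=11: >2, total = (-13)-11 = -24; p=3
x=2: not >2, total = (-24)-2 = -26; p=5
x=9: >2, total = (-26)-9 = -35; p=6
x=12: >2, total = (-35)-12 = -47; p=7
total*p = (-47)*7 = -329

-329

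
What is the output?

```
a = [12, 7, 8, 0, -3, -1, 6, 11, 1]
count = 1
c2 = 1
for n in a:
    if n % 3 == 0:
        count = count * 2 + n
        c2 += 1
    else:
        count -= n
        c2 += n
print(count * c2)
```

-558

n=12: %3==0, count = 1*2+12 = 14; c2=2
n=7: not %3==0, count = 14-7 = 7; c2=9
n=8: not %3==0, count = 7-8 = -1; c2=17
n=0: %3==0, count = (-1)*2+0 = -2; c2=18
n=-3: %3==0, count = (-2)*2+(-3) = -7; c2=19
n=-1: not %3==0, count = (-7)-(-1) = -6; c2=18
n=6: %3==0, count = (-6)*2+6 = -6; c2=19
n=11: not %3==0, count = (-6)-11 = -17; c2=30
n=1: not %3==0, count = (-17)-1 = -18; c2=31
count*c2 = (-18)*31 = -558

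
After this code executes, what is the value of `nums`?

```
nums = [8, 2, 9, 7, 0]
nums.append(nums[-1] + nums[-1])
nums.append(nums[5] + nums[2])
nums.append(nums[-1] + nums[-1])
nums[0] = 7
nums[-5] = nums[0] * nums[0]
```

append nums[-1]+nums[-1] = 0+0 = 0 → [8, 2, 9, 7, 0, 0]
append nums[5]+nums[2] = 0+9 = 9 → [8, 2, 9, 7, 0, 0, 9]
append nums[-1]+nums[-1] = 9+9 = 18 → [8, 2, 9, 7, 0, 0, 9, 18]
nums[0] = 7 → [7, 2, 9, 7, 0, 0, 9, 18]
nums[-5] = nums[0]*nums[0] = 7*7 = 49 → [7, 2, 9, 49, 0, 0, 9, 18]

[7, 2, 9, 49, 0, 0, 9, 18]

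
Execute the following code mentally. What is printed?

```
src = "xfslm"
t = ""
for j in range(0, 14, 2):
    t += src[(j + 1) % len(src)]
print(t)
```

flxsmfl

j=0: add src[1]='f' → 'f'
j=2: add src[3]='l' → 'fl'
j=4: add src[0]='x' → 'flx'
j=6: add src[2]='s' → 'flxs'
j=8: add src[4]='m' → 'flxsm'
j=10: add src[1]='f' → 'flxsmf'
j=12: add src[3]='l' → 'flxsmfl'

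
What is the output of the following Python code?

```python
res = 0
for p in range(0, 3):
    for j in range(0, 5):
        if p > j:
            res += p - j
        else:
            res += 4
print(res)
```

p=0,j=0: not 0>0, res = 0+4 = 4
p=0,j=1: not 0>1, res = 4+4 = 8
p=0,j=2: not 0>2, res = 8+4 = 12
p=0,j=3: not 0>3, res = 12+4 = 16
p=0,j=4: not 0>4, res = 16+4 = 20
p=1,j=0: 1>0, res = 20+1 = 21
p=1,j=1: not 1>1, res = 21+4 = 25
p=1,j=2: not 1>2, res = 25+4 = 29
p=1,j=3: not 1>3, res = 29+4 = 33
p=1,j=4: not 1>4, res = 33+4 = 37
p=2,j=0: 2>0, res = 37+2 = 39
p=2,j=1: 2>1, res = 39+1 = 40
p=2,j=2: not 2>2, res = 40+4 = 44
p=2,j=3: not 2>3, res = 44+4 = 48
p=2,j=4: not 2>4, res = 48+4 = 52

52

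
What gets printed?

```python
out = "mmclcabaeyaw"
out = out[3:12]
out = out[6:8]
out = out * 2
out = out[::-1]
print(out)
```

slice [3:12] → 'lcabaeyaw'
slice [6:8] → 'ya'
repeat ×2 → 'yaya'
reverse → 'ayay'

ayay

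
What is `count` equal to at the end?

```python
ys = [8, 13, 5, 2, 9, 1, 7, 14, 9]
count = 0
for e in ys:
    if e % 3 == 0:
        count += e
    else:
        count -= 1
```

11

e=8: not %3==0, count = 0-1 = -1
e=13: not %3==0, count = (-1)-1 = -2
e=5: not %3==0, count = (-2)-1 = -3
e=2: not %3==0, count = (-3)-1 = -4
e=9: %3==0, count = (-4)+9 = 5
e=1: not %3==0, count = 5-1 = 4
e=7: not %3==0, count = 4-1 = 3
e=14: not %3==0, count = 3-1 = 2
e=9: %3==0, count = 2+9 = 11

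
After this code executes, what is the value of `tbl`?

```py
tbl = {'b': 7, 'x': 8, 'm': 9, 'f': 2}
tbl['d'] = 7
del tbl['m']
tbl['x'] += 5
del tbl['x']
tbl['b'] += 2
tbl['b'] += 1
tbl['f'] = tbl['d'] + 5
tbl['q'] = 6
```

tbl['d'] = 7 → {'b': 7, 'x': 8, 'm': 9, 'f': 2, 'd': 7}
del 'm' → {'b': 7, 'x': 8, 'f': 2, 'd': 7}
tbl['x'] = 8+5 = 13 → {'b': 7, 'x': 13, 'f': 2, 'd': 7}
del 'x' → {'b': 7, 'f': 2, 'd': 7}
tbl['b'] = 7+2 = 9 → {'b': 9, 'f': 2, 'd': 7}
tbl['b'] = 9+1 = 10 → {'b': 10, 'f': 2, 'd': 7}
tbl['f'] = tbl['d']+5 = 12 → {'b': 10, 'f': 12, 'd': 7}
tbl['q'] = 6 → {'b': 10, 'f': 12, 'd': 7, 'q': 6}

{'b': 10, 'f': 12, 'd': 7, 'q': 6}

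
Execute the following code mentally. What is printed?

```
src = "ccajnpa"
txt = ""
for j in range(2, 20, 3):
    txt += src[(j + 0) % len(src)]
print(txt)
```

j=2: add src[2]='a' → 'a'
j=5: add src[5]='p' → 'ap'
j=8: add src[1]='c' → 'apc'
j=11: add src[4]='n' → 'apcn'
j=14: add src[0]='c' → 'apcnc'
j=17: add src[3]='j' → 'apcncj'

apcncj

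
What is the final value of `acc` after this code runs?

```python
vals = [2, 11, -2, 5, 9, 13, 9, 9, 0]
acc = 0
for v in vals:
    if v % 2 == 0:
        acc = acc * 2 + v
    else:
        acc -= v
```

-130

v=2: even, acc = 0*2+2 = 2
v=11: not even, acc = 2-11 = -9
v=-2: even, acc = (-9)*2+(-2) = -20
v=5: not even, acc = (-20)-5 = -25
v=9: not even, acc = (-25)-9 = -34
v=13: not even, acc = (-34)-13 = -47
v=9: not even, acc = (-47)-9 = -56
v=9: not even, acc = (-56)-9 = -65
v=0: even, acc = (-65)*2+0 = -130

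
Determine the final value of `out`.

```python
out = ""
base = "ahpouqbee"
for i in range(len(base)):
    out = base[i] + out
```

'eebquopha'

i=0: prepend 'a' → 'a'
i=1: prepend 'h' → 'ha'
i=2: prepend 'p' → 'pha'
i=3: prepend 'o' → 'opha'
i=4: prepend 'u' → 'uopha'
i=5: prepend 'q' → 'quopha'
i=6: prepend 'b' → 'bquopha'
i=7: prepend 'e' → 'ebquopha'
i=8: prepend 'e' → 'eebquopha'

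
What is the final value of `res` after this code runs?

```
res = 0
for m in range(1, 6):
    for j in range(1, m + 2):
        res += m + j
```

125

m=1,j=1: res = 0+2 = 2
m=1,j=2: res = 2+3 = 5
m=2,j=1: res = 5+3 = 8
m=2,j=2: res = 8+4 = 12
m=2,j=3: res = 12+5 = 17
m=3,j=1: res = 17+4 = 21
m=3,j=2: res = 21+5 = 26
m=3,j=3: res = 26+6 = 32
m=3,j=4: res = 32+7 = 39
m=4,j=1: res = 39+5 = 44
m=4,j=2: res = 44+6 = 50
m=4,j=3: res = 50+7 = 57
m=4,j=4: res = 57+8 = 65
m=4,j=5: res = 65+9 = 74
m=5,j=1: res = 74+6 = 80
m=5,j=2: res = 80+7 = 87
m=5,j=3: res = 87+8 = 95
m=5,j=4: res = 95+9 = 104
m=5,j=5: res = 104+10 = 114
m=5,j=6: res = 114+11 = 125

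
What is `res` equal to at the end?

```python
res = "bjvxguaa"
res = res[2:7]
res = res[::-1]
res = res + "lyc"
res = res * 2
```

'augxvlycaugxvlyc'

slice [2:7] → 'vxgua'
reverse → 'augxv'
+ 'lyc' → 'augxvlyc'
repeat ×2 → 'augxvlycaugxvlyc'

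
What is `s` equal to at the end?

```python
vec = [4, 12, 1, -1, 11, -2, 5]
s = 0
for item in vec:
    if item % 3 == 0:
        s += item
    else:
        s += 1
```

item=4: not %3==0, s = 0+1 = 1
item=12: %3==0, s = 1+12 = 13
item=1: not %3==0, s = 13+1 = 14
item=-1: not %3==0, s = 14+1 = 15
item=11: not %3==0, s = 15+1 = 16
item=-2: not %3==0, s = 16+1 = 17
item=5: not %3==0, s = 17+1 = 18

18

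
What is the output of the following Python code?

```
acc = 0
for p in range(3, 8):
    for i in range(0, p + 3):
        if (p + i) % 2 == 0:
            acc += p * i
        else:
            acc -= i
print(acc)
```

387

p=3,i=0: odd sum, acc = 0-0 = 0
p=3,i=1: even sum, acc = 0+3 = 3
p=3,i=2: odd sum, acc = 3-2 = 1
p=3,i=3: even sum, acc = 1+9 = 10
p=3,i=4: odd sum, acc = 10-4 = 6
p=3,i=5: even sum, acc = 6+15 = 21
p=4,i=0: even sum, acc = 21+0 = 21
p=4,i=1: odd sum, acc = 21-1 = 20
p=4,i=2: even sum, acc = 20+8 = 28
p=4,i=3: odd sum, acc = 28-3 = 25
p=4,i=4: even sum, acc = 25+16 = 41
p=4,i=5: odd sum, acc = 41-5 = 36
p=4,i=6: even sum, acc = 36+24 = 60
p=5,i=0: odd sum, acc = 60-0 = 60
p=5,i=1: even sum, acc = 60+5 = 65
p=5,i=2: odd sum, acc = 65-2 = 63
p=5,i=3: even sum, acc = 63+15 = 78
p=5,i=4: odd sum, acc = 78-4 = 74
p=5,i=5: even sum, acc = 74+25 = 99
p=5,i=6: odd sum, acc = 99-6 = 93
p=5,i=7: even sum, acc = 93+35 = 128
p=6,i=0: even sum, acc = 128+0 = 128
p=6,i=1: odd sum, acc = 128-1 = 127
p=6,i=2: even sum, acc = 127+12 = 139
p=6,i=3: odd sum, acc = 139-3 = 136
p=6,i=4: even sum, acc = 136+24 = 160
p=6,i=5: odd sum, acc = 160-5 = 155
p=6,i=6: even sum, acc = 155+36 = 191
p=6,i=7: odd sum, acc = 191-7 = 184
p=6,i=8: even sum, acc = 184+48 = 232
p=7,i=0: odd sum, acc = 232-0 = 232
p=7,i=1: even sum, acc = 232+7 = 239
p=7,i=2: odd sum, acc = 239-2 = 237
p=7,i=3: even sum, acc = 237+21 = 258
p=7,i=4: odd sum, acc = 258-4 = 254
p=7,i=5: even sum, acc = 254+35 = 289
p=7,i=6: odd sum, acc = 289-6 = 283
p=7,i=7: even sum, acc = 283+49 = 332
p=7,i=8: odd sum, acc = 332-8 = 324
p=7,i=9: even sum, acc = 324+63 = 387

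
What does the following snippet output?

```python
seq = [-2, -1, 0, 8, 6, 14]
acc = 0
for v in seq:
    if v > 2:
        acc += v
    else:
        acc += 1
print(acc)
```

31

v=-2: not >2, acc = 0+1 = 1
v=-1: not >2, acc = 1+1 = 2
v=0: not >2, acc = 2+1 = 3
v=8: >2, acc = 3+8 = 11
v=6: >2, acc = 11+6 = 17
v=14: >2, acc = 17+14 = 31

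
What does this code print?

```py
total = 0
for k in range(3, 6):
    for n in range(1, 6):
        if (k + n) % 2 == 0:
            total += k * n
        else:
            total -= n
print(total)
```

k=3,n=1: even sum, total = 0+3 = 3
k=3,n=2: odd sum, total = 3-2 = 1
k=3,n=3: even sum, total = 1+9 = 10
k=3,n=4: odd sum, total = 10-4 = 6
k=3,n=5: even sum, total = 6+15 = 21
k=4,n=1: odd sum, total = 21-1 = 20
k=4,n=2: even sum, total = 20+8 = 28
k=4,n=3: odd sum, total = 28-3 = 25
k=4,n=4: even sum, total = 25+16 = 41
k=4,n=5: odd sum, total = 41-5 = 36
k=5,n=1: even sum, total = 36+5 = 41
k=5,n=2: odd sum, total = 41-2 = 39
k=5,n=3: even sum, total = 39+15 = 54
k=5,n=4: odd sum, total = 54-4 = 50
k=5,n=5: even sum, total = 50+25 = 75

75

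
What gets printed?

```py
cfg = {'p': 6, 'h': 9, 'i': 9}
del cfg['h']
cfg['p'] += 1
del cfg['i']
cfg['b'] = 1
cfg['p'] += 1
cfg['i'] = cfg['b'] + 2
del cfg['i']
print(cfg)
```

{'p': 8, 'b': 1}

del 'h' → {'p': 6, 'i': 9}
cfg['p'] = 6+1 = 7 → {'p': 7, 'i': 9}
del 'i' → {'p': 7}
cfg['b'] = 1 → {'p': 7, 'b': 1}
cfg['p'] = 7+1 = 8 → {'p': 8, 'b': 1}
cfg['i'] = cfg['b']+2 = 3 → {'p': 8, 'b': 1, 'i': 3}
del 'i' → {'p': 8, 'b': 1}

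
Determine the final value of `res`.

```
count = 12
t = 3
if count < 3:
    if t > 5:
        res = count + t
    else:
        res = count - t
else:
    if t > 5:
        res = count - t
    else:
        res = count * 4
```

count=12, t=3
count < 3 is False; t > 5 is False
→ res = count * 4 = 48

48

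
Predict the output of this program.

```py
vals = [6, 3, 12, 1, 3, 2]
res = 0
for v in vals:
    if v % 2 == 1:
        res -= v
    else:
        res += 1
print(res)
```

-4

v=6: not odd, res = 0+1 = 1
v=3: odd, res = 1-3 = -2
v=12: not odd, res = (-2)+1 = -1
v=1: odd, res = (-1)-1 = -2
v=3: odd, res = (-2)-3 = -5
v=2: not odd, res = (-5)+1 = -4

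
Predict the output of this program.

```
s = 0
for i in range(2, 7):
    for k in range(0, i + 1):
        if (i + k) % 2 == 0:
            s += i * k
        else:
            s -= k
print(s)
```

i=2,k=0: even sum, s = 0+0 = 0
i=2,k=1: odd sum, s = 0-1 = -1
i=2,k=2: even sum, s = (-1)+4 = 3
i=3,k=0: odd sum, s = 3-0 = 3
i=3,k=1: even sum, s = 3+3 = 6
i=3,k=2: odd sum, s = 6-2 = 4
i=3,k=3: even sum, s = 4+9 = 13
i=4,k=0: even sum, s = 13+0 = 13
i=4,k=1: odd sum, s = 13-1 = 12
i=4,k=2: even sum, s = 12+8 = 20
i=4,k=3: odd sum, s = 20-3 = 17
i=4,k=4: even sum, s = 17+16 = 33
i=5,k=0: odd sum, s = 33-0 = 33
i=5,k=1: even sum, s = 33+5 = 38
i=5,k=2: odd sum, s = 38-2 = 36
i=5,k=3: even sum, s = 36+15 = 51
i=5,k=4: odd sum, s = 51-4 = 47
i=5,k=5: even sum, s = 47+25 = 72
i=6,k=0: even sum, s = 72+0 = 72
i=6,k=1: odd sum, s = 72-1 = 71
i=6,k=2: even sum, s = 71+12 = 83
i=6,k=3: odd sum, s = 83-3 = 80
i=6,k=4: even sum, s = 80+24 = 104
i=6,k=5: odd sum, s = 104-5 = 99
i=6,k=6: even sum, s = 99+36 = 135

135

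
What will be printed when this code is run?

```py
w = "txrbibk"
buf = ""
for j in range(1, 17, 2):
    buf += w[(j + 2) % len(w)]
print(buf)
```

bbtrikxb

j=1: add w[3]='b' → 'b'
j=3: add w[5]='b' → 'bb'
j=5: add w[0]='t' → 'bbt'
j=7: add w[2]='r' → 'bbtr'
j=9: add w[4]='i' → 'bbtri'
j=11: add w[6]='k' → 'bbtrik'
j=13: add w[1]='x' → 'bbtrikx'
j=15: add w[3]='b' → 'bbtrikxb'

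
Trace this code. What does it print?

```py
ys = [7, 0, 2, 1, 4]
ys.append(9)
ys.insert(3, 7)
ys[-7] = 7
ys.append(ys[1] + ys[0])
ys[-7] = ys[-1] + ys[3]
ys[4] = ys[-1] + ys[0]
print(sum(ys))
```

append 9 → [7, 0, 2, 1, 4, 9]
insert 7 at 3 → [7, 0, 2, 7, 1, 4, 9]
ys[-7] = 7 → [7, 0, 2, 7, 1, 4, 9]
append ys[1]+ys[0] = 0+7 = 7 → [7, 0, 2, 7, 1, 4, 9, 7]
ys[-7] = ys[-1]+ys[3] = 7+7 = 14 → [7, 14, 2, 7, 1, 4, 9, 7]
ys[4] = ys[-1]+ys[0] = 7+7 = 14 → [7, 14, 2, 7, 14, 4, 9, 7]
sum = 64

64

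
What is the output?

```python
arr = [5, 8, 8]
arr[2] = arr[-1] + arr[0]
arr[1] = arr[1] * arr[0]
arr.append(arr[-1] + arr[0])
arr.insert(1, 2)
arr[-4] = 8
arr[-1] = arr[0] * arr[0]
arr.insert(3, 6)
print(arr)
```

[5, 8, 40, 6, 13, 25]

arr[2] = arr[-1]+arr[0] = 8+5 = 13 → [5, 8, 13]
arr[1] = arr[1]*arr[0] = 8*5 = 40 → [5, 40, 13]
append arr[-1]+arr[0] = 13+5 = 18 → [5, 40, 13, 18]
insert 2 at 1 → [5, 2, 40, 13, 18]
arr[-4] = 8 → [5, 8, 40, 13, 18]
arr[-1] = arr[0]*arr[0] = 5*5 = 25 → [5, 8, 40, 13, 25]
insert 6 at 3 → [5, 8, 40, 6, 13, 25]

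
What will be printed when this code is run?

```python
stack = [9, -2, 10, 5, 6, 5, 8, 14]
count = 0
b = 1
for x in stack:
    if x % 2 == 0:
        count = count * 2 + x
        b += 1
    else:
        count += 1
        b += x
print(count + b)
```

x=9: not even, count = 0+1 = 1; b=10
x=-2: even, count = 1*2+(-2) = 0; b=11
x=10: even, count = 0*2+10 = 10; b=12
x=5: not even, count = 10+1 = 11; b=17
x=6: even, count = 11*2+6 = 28; b=18
x=5: not even, count = 28+1 = 29; b=23
x=8: even, count = 29*2+8 = 66; b=24
x=14: even, count = 66*2+14 = 146; b=25
count+b = 146+25 = 171

171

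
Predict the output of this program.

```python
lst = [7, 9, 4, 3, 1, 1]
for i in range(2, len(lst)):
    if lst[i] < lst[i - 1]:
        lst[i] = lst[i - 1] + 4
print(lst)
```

i=2: 4<9, lst[2] = 9+4 = 13 → [7, 9, 13, 3, 1, 1]
i=3: 3<13, lst[3] = 13+4 = 17 → [7, 9, 13, 17, 1, 1]
i=4: 1<17, lst[4] = 17+4 = 21 → [7, 9, 13, 17, 21, 1]
i=5: 1<21, lst[5] = 21+4 = 25 → [7, 9, 13, 17, 21, 25]

[7, 9, 13, 17, 21, 25]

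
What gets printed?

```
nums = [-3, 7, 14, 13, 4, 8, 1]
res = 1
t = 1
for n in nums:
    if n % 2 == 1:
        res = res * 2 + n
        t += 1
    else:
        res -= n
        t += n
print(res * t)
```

-1023

n=-3: odd, res = 1*2+(-3) = -1; t=2
n=7: odd, res = (-1)*2+7 = 5; t=3
n=14: not odd, res = 5-14 = -9; t=17
n=13: odd, res = (-9)*2+13 = -5; t=18
n=4: not odd, res = (-5)-4 = -9; t=22
n=8: not odd, res = (-9)-8 = -17; t=30
n=1: odd, res = (-17)*2+1 = -33; t=31
res*t = (-33)*31 = -1023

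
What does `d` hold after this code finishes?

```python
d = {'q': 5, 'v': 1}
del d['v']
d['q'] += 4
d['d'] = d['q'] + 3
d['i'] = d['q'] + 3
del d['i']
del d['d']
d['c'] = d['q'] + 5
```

{'q': 9, 'c': 14}

del 'v' → {'q': 5}
d['q'] = 5+4 = 9 → {'q': 9}
d['d'] = d['q']+3 = 12 → {'q': 9, 'd': 12}
d['i'] = d['q']+3 = 12 → {'q': 9, 'd': 12, 'i': 12}
del 'i' → {'q': 9, 'd': 12}
del 'd' → {'q': 9}
d['c'] = d['q']+5 = 14 → {'q': 9, 'c': 14}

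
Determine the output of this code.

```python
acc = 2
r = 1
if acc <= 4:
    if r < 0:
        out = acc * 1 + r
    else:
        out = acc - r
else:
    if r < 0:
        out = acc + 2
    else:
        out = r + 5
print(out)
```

1

acc=2, r=1
acc <= 4 is True; r < 0 is False
→ out = acc - r = 1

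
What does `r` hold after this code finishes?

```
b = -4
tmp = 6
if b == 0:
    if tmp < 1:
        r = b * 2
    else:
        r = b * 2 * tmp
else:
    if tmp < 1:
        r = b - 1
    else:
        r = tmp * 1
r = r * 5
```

b=-4, tmp=6
b == 0 is False; tmp < 1 is False
→ r = tmp * 1 = 6
r = 6*5 = 30

30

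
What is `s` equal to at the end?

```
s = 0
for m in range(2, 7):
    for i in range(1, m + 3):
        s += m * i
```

m=2,i=1: s = 0+2 = 2
m=2,i=2: s = 2+4 = 6
m=2,i=3: s = 6+6 = 12
m=2,i=4: s = 12+8 = 20
m=3,i=1: s = 20+3 = 23
m=3,i=2: s = 23+6 = 29
m=3,i=3: s = 29+9 = 38
m=3,i=4: s = 38+12 = 50
m=3,i=5: s = 50+15 = 65
m=4,i=1: s = 65+4 = 69
m=4,i=2: s = 69+8 = 77
m=4,i=3: s = 77+12 = 89
m=4,i=4: s = 89+16 = 105
m=4,i=5: s = 105+20 = 125
m=4,i=6: s = 125+24 = 149
m=5,i=1: s = 149+5 = 154
m=5,i=2: s = 154+10 = 164
m=5,i=3: s = 164+15 = 179
m=5,i=4: s = 179+20 = 199
m=5,i=5: s = 199+25 = 224
m=5,i=6: s = 224+30 = 254
m=5,i=7: s = 254+35 = 289
m=6,i=1: s = 289+6 = 295
m=6,i=2: s = 295+12 = 307
m=6,i=3: s = 307+18 = 325
m=6,i=4: s = 325+24 = 349
m=6,i=5: s = 349+30 = 379
m=6,i=6: s = 379+36 = 415
m=6,i=7: s = 415+42 = 457
m=6,i=8: s = 457+48 = 505

505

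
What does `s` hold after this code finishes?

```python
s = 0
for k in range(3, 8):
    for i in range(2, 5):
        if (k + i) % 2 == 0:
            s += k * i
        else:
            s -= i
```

k=3,i=2: odd sum, s = 0-2 = -2
k=3,i=3: even sum, s = (-2)+9 = 7
k=3,i=4: odd sum, s = 7-4 = 3
k=4,i=2: even sum, s = 3+8 = 11
k=4,i=3: odd sum, s = 11-3 = 8
k=4,i=4: even sum, s = 8+16 = 24
k=5,i=2: odd sum, s = 24-2 = 22
k=5,i=3: even sum, s = 22+15 = 37
k=5,i=4: odd sum, s = 37-4 = 33
k=6,i=2: even sum, s = 33+12 = 45
k=6,i=3: odd sum, s = 45-3 = 42
k=6,i=4: even sum, s = 42+24 = 66
k=7,i=2: odd sum, s = 66-2 = 64
k=7,i=3: even sum, s = 64+21 = 85
k=7,i=4: odd sum, s = 85-4 = 81

81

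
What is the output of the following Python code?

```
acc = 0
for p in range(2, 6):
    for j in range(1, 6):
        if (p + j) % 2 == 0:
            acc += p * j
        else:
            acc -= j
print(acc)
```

78

p=2,j=1: odd sum, acc = 0-1 = -1
p=2,j=2: even sum, acc = (-1)+4 = 3
p=2,j=3: odd sum, acc = 3-3 = 0
p=2,j=4: even sum, acc = 0+8 = 8
p=2,j=5: odd sum, acc = 8-5 = 3
p=3,j=1: even sum, acc = 3+3 = 6
p=3,j=2: odd sum, acc = 6-2 = 4
p=3,j=3: even sum, acc = 4+9 = 13
p=3,j=4: odd sum, acc = 13-4 = 9
p=3,j=5: even sum, acc = 9+15 = 24
p=4,j=1: odd sum, acc = 24-1 = 23
p=4,j=2: even sum, acc = 23+8 = 31
p=4,j=3: odd sum, acc = 31-3 = 28
p=4,j=4: even sum, acc = 28+16 = 44
p=4,j=5: odd sum, acc = 44-5 = 39
p=5,j=1: even sum, acc = 39+5 = 44
p=5,j=2: odd sum, acc = 44-2 = 42
p=5,j=3: even sum, acc = 42+15 = 57
p=5,j=4: odd sum, acc = 57-4 = 53
p=5,j=5: even sum, acc = 53+25 = 78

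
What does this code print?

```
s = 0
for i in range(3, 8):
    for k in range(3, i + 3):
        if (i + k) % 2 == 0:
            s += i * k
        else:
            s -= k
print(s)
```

360

i=3,k=3: even sum, s = 0+9 = 9
i=3,k=4: odd sum, s = 9-4 = 5
i=3,k=5: even sum, s = 5+15 = 20
i=4,k=3: odd sum, s = 20-3 = 17
i=4,k=4: even sum, s = 17+16 = 33
i=4,k=5: odd sum, s = 33-5 = 28
i=4,k=6: even sum, s = 28+24 = 52
i=5,k=3: even sum, s = 52+15 = 67
i=5,k=4: odd sum, s = 67-4 = 63
i=5,k=5: even sum, s = 63+25 = 88
i=5,k=6: odd sum, s = 88-6 = 82
i=5,k=7: even sum, s = 82+35 = 117
i=6,k=3: odd sum, s = 117-3 = 114
i=6,k=4: even sum, s = 114+24 = 138
i=6,k=5: odd sum, s = 138-5 = 133
i=6,k=6: even sum, s = 133+36 = 169
i=6,k=7: odd sum, s = 169-7 = 162
i=6,k=8: even sum, s = 162+48 = 210
i=7,k=3: even sum, s = 210+21 = 231
i=7,k=4: odd sum, s = 231-4 = 227
i=7,k=5: even sum, s = 227+35 = 262
i=7,k=6: odd sum, s = 262-6 = 256
i=7,k=7: even sum, s = 256+49 = 305
i=7,k=8: odd sum, s = 305-8 = 297
i=7,k=9: even sum, s = 297+63 = 360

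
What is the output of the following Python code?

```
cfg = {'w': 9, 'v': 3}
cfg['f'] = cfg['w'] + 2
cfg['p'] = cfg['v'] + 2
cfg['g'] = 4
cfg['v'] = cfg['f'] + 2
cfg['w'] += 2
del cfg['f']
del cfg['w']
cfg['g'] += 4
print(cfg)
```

cfg['f'] = cfg['w']+2 = 11 → {'w': 9, 'v': 3, 'f': 11}
cfg['p'] = cfg['v']+2 = 5 → {'w': 9, 'v': 3, 'f': 11, 'p': 5}
cfg['g'] = 4 → {'w': 9, 'v': 3, 'f': 11, 'p': 5, 'g': 4}
cfg['v'] = cfg['f']+2 = 13 → {'w': 9, 'v': 13, 'f': 11, 'p': 5, 'g': 4}
cfg['w'] = 9+2 = 11 → {'w': 11, 'v': 13, 'f': 11, 'p': 5, 'g': 4}
del 'f' → {'w': 11, 'v': 13, 'p': 5, 'g': 4}
del 'w' → {'v': 13, 'p': 5, 'g': 4}
cfg['g'] = 4+4 = 8 → {'v': 13, 'p': 5, 'g': 8}

{'v': 13, 'p': 5, 'g': 8}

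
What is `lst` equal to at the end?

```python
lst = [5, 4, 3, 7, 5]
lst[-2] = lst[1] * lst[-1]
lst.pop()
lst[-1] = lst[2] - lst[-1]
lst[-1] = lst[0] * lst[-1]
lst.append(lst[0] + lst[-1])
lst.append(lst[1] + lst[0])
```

[5, 4, 3, -85, -80, 9]

lst[-2] = lst[1]*lst[-1] = 4*5 = 20 → [5, 4, 3, 20, 5]
pop() removes 5 → [5, 4, 3, 20]
lst[-1] = lst[2]-lst[-1] = 3-20 = -17 → [5, 4, 3, -17]
lst[-1] = lst[0]*lst[-1] = 5*(-17) = -85 → [5, 4, 3, -85]
append lst[0]+lst[-1] = 5+(-85) = -80 → [5, 4, 3, -85, -80]
append lst[1]+lst[0] = 4+5 = 9 → [5, 4, 3, -85, -80, 9]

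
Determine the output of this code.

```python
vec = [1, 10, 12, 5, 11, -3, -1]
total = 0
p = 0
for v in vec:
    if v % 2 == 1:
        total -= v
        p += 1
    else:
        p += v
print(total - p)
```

v=1: odd, total = 0-1 = -1; p=1
v=10: not odd; p=11
v=12: not odd; p=23
v=5: odd, total = (-1)-5 = -6; p=24
v=11: odd, total = (-6)-11 = -17; p=25
v=-3: odd, total = (-17)-(-3) = -14; p=26
v=-1: odd, total = (-14)-(-1) = -13; p=27
total-p = (-13)-27 = -40

-40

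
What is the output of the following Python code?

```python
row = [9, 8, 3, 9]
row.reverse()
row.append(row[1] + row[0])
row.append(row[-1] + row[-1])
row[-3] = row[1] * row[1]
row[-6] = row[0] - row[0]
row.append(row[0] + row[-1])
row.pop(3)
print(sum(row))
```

71

reverse → [9, 3, 8, 9]
append row[1]+row[0] = 3+9 = 12 → [9, 3, 8, 9, 12]
append row[-1]+row[-1] = 12+12 = 24 → [9, 3, 8, 9, 12, 24]
row[-3] = row[1]*row[1] = 3*3 = 9 → [9, 3, 8, 9, 12, 24]
row[-6] = row[0]-row[0] = 9-9 = 0 → [0, 3, 8, 9, 12, 24]
append row[0]+row[-1] = 0+24 = 24 → [0, 3, 8, 9, 12, 24, 24]
pop(3) removes 9 → [0, 3, 8, 12, 24, 24]
sum = 71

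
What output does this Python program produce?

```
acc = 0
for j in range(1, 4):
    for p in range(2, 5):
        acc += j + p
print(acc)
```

45

j=1,p=2: acc = 0+3 = 3
j=1,p=3: acc = 3+4 = 7
j=1,p=4: acc = 7+5 = 12
j=2,p=2: acc = 12+4 = 16
j=2,p=3: acc = 16+5 = 21
j=2,p=4: acc = 21+6 = 27
j=3,p=2: acc = 27+5 = 32
j=3,p=3: acc = 32+6 = 38
j=3,p=4: acc = 38+7 = 45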